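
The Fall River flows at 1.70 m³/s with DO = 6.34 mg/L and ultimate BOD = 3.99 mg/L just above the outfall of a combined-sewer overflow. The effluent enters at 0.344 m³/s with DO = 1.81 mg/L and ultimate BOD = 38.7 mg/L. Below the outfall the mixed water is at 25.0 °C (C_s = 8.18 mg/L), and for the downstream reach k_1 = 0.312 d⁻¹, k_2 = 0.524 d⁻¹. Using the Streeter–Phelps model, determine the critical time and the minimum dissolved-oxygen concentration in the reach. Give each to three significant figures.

t_c ≈ 1.51 d; minimum DO ≈ 4.53 mg/L

Mixed DO = (1.70×6.34 + 0.344×1.81)/(1.70+0.344) = 11.40/2.044 = 5.578 mg/L.
Mixed L₀ = (1.70×3.99 + 0.344×38.7)/(2.044) = 20.10/2.044 = 9.832 mg/L.
Initial deficit D₀ = C_s − DO₀ = 8.18 − 5.578 = 2.602 mg/L.
t_c = (1/0.2120) ln[(0.524/0.312)(1 − 2.602×0.2120/(0.312×9.832))] = 4.717 × ln(1.377) = 1.510 d.
D_c = (0.312/0.524) × 9.832 × e^(−0.312×1.510) = 0.5954 × 9.832 × 0.6242 = 3.654 mg/L.
Minimum DO = 8.18 − 3.654 = 4.526 mg/L.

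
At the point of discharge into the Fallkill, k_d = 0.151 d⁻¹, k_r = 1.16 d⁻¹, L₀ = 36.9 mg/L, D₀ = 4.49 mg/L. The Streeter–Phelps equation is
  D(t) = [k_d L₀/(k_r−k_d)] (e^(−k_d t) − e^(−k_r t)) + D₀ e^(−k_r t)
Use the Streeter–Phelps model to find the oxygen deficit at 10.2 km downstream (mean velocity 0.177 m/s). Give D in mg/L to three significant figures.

Travel time t = x/v = 10.2 km / (0.177 m/s) = 10200 m / 0.177 m/s = 57630 s = 0.6670 d.
k_d L₀/(k_r−k_d) = 0.151×36.9/(1.16−0.151) = 5.572/1.009 = 5.522 mg/L.
e^(−k_d t) = e^(−0.151×0.6670) = 0.9042; e^(−k_r t) = e^(−1.16×0.6670) = 0.4613.
D = 5.522 × (0.9042 − 0.4613) + 4.49 × 0.4613 = 2.446 + 2.071 = 4.517 mg/L.

D ≈ 4.52 mg/L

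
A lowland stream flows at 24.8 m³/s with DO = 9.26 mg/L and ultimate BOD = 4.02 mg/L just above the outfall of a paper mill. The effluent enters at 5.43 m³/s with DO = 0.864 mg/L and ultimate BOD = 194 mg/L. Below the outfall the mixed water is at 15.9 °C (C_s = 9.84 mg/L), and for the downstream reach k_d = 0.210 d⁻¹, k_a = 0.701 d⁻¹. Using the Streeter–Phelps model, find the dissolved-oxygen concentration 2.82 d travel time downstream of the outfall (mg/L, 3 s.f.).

DO ≈ 2.79 mg/L

Mixed DO = (24.8×9.26 + 5.43×0.864)/(24.8+5.43) = 234.3/30.23 = 7.752 mg/L.
Mixed L₀ = (24.8×4.02 + 5.43×194)/(30.23) = 1153/30.23 = 38.14 mg/L.
Initial deficit D₀ = C_s − DO₀ = 9.84 − 7.752 = 2.088 mg/L.
D(2.82) = [0.210×38.14/(0.701−0.210)](e^(−0.210×2.82) − e^(−0.701×2.82)) + 2.088 e^(−0.701×2.82)
= 16.31 × (0.5531 − 0.1385) + 2.088 × 0.1385 = 7.053 mg/L.
DO = 9.84 − 7.053 = 2.787 mg/L.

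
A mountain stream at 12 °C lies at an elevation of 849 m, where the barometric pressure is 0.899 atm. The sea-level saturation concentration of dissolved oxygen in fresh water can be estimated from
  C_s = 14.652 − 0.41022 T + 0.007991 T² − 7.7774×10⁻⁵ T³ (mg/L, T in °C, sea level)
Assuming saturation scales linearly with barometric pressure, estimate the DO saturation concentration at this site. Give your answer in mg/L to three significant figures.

At sea level: C_s = 14.652 − 0.41022×12 + 0.007991×12² − 7.7774×10⁻⁵×12³ = 10.75 mg/L.
Pressure correction: C_s' = 10.75 × 0.899 = 9.660 mg/L.

C_s ≈ 9.66 mg/L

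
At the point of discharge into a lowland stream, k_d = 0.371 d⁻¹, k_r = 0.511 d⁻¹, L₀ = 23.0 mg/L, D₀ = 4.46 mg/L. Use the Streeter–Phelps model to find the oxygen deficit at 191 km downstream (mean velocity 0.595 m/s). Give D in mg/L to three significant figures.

Travel time t = x/v = 191 km / (0.595 m/s) = 191000 m / 0.595 m/s = 321000 s = 3.715 d.
k_d L₀/(k_r−k_d) = 0.371×23.0/(0.511−0.371) = 8.533/0.1400 = 60.95 mg/L.
e^(−k_d t) = e^(−0.371×3.715) = 0.2520; e^(−k_r t) = e^(−0.511×3.715) = 0.1498.
D = 60.95 × (0.2520 − 0.1498) + 4.46 × 0.1498 = 6.229 + 0.6680 = 6.897 mg/L.

D ≈ 6.90 mg/L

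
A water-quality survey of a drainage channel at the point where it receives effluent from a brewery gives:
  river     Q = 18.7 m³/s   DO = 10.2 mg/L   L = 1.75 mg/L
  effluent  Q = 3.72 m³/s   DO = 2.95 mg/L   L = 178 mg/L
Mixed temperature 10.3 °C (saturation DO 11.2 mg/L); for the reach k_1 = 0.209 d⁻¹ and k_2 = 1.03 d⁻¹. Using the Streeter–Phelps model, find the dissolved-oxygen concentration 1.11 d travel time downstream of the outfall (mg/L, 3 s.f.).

Mixed DO = (18.7×10.2 + 3.72×2.95)/(18.7+3.72) = 201.7/22.42 = 8.997 mg/L.
Mixed L₀ = (18.7×1.75 + 3.72×178)/(22.42) = 694.9/22.42 = 30.99 mg/L.
Initial deficit D₀ = C_s − DO₀ = 11.2 − 8.997 = 2.203 mg/L.
D(1.11) = [0.209×30.99/(1.03−0.209)](e^(−0.209×1.11) − e^(−1.03×1.11)) + 2.203 e^(−1.03×1.11)
= 7.890 × (0.7930 − 0.3188) + 2.203 × 0.3188 = 4.444 mg/L.
DO = 11.2 − 4.444 = 6.756 mg/L.

DO ≈ 6.76 mg/L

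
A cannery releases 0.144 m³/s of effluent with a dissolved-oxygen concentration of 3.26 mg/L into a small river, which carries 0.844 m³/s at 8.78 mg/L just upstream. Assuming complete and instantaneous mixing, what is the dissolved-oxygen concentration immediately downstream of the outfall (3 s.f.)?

Flow-weighted mixing: C = (Q_r C_r + Q_w C_w)/(Q_r + Q_w)
= (0.844×8.78 + 0.144×3.26)/(0.844 + 0.144) = 7.880/0.9880 = 7.975 mg/L.

7.98 mg/L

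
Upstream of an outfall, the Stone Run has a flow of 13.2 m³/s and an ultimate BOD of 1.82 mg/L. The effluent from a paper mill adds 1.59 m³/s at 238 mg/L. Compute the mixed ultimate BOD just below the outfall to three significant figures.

27.2 mg/L

Flow-weighted mixing: C = (Q_r C_r + Q_w C_w)/(Q_r + Q_w)
= (13.2×1.82 + 1.59×238)/(13.2 + 1.59) = 402.4/14.79 = 27.21 mg/L.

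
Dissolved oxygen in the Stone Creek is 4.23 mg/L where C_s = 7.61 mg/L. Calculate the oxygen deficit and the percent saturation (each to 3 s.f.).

D ≈ 3.38 mg/L; 55.6 % saturation

D = C_s − C = 7.61 − 4.23 = 3.38 mg/L.
% saturation = 4.23/7.61 × 100 = 55.6 %.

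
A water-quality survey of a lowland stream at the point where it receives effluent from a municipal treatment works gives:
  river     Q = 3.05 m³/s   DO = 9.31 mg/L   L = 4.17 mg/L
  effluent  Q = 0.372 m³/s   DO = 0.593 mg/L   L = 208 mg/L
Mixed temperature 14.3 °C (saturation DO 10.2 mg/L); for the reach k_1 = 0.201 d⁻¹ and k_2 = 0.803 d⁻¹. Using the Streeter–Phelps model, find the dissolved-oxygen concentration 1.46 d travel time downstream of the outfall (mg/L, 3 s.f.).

DO ≈ 5.80 mg/L

Mixed DO = (3.05×9.31 + 0.372×0.593)/(3.05+0.372) = 28.62/3.422 = 8.362 mg/L.
Mixed L₀ = (3.05×4.17 + 0.372×208)/(3.422) = 90.09/3.422 = 26.33 mg/L.
Initial deficit D₀ = C_s − DO₀ = 10.2 − 8.362 = 1.838 mg/L.
D(1.46) = [0.201×26.33/(0.803−0.201)](e^(−0.201×1.46) − e^(−0.803×1.46)) + 1.838 e^(−0.803×1.46)
= 8.791 × (0.7457 − 0.3096) + 1.838 × 0.3096 = 4.402 mg/L.
DO = 10.2 − 4.402 = 5.798 mg/L.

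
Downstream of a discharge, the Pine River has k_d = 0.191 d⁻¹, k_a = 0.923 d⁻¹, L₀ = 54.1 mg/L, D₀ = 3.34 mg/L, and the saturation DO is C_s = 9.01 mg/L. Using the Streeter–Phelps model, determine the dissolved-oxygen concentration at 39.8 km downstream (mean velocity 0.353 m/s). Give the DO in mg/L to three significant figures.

Travel time t = x/v = 39.8 km / (0.353 m/s) = 39800 m / 0.353 m/s = 112700 s = 1.305 d.
k_d L₀/(k_a−k_d) = 0.191×54.1/(0.923−0.191) = 10.33/0.7320 = 14.12 mg/L.
e^(−k_d t) = e^(−0.191×1.305) = 0.7794; e^(−k_a t) = e^(−0.923×1.305) = 0.2999.
D = 14.12 × (0.7794 − 0.2999) + 3.34 × 0.2999 = 6.769 + 1.002 = 7.771 mg/L.
DO = C_s − D = 9.01 − 7.771 = 1.239 mg/L.

DO ≈ 1.24 mg/L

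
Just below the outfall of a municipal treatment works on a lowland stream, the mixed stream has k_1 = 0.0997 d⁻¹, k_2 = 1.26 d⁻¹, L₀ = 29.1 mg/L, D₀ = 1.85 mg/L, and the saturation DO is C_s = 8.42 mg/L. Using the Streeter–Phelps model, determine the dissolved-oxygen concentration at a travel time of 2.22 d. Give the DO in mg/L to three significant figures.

DO ≈ 6.46 mg/L

k_1 L₀/(k_2−k_1) = 0.0997×29.1/(1.26−0.0997) = 2.901/1.160 = 2.500 mg/L.
e^(−k_1 t) = e^(−0.0997×2.220) = 0.8014; e^(−k_2 t) = e^(−1.26×2.220) = 0.06098.
D = 2.500 × (0.8014 − 0.06098) + 1.85 × 0.06098 = 1.852 + 0.1128 = 1.964 mg/L.
DO = C_s − D = 8.42 − 1.964 = 6.456 mg/L.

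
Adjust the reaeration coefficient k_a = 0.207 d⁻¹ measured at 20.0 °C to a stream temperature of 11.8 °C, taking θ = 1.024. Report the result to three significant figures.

k_a ≈ 0.170 d⁻¹

k_a(T₂) = k_a(T₁) · θ^(T₂−T₁) = 0.207 × 1.024^(11.8−20.0)
= 0.207 × 1.024^-8.20 = 0.207 × 0.8233 = 0.1704 d⁻¹.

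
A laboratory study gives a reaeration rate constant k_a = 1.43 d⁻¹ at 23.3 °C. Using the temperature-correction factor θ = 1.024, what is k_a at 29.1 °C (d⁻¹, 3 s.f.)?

k_a(T₂) = k_a(T₁) · θ^(T₂−T₁) = 1.43 × 1.024^(29.1−23.3)
= 1.43 × 1.024^5.80 = 1.43 × 1.147 = 1.641 d⁻¹.

k_a ≈ 1.64 d⁻¹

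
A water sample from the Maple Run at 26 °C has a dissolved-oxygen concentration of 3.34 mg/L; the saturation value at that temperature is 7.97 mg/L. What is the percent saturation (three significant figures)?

41.9 % saturation

% saturation = C/C_s × 100 = 3.34/7.97 × 100 = 41.9 %.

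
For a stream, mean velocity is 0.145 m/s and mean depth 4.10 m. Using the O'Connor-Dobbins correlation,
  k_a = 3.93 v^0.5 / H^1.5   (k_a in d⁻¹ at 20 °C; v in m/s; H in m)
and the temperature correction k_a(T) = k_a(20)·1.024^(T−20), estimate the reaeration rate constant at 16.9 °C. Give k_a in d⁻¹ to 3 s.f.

k_a(20) = 3.93 × 0.145^0.5 / 4.10^1.5 = 3.93 × 0.3808 / 8.302 = 0.1803 d⁻¹.
k_a(16.9) = 0.1803 × 1.024^(16.9−20) = 0.1803 × 0.9291 = 0.1675 d⁻¹.

k_a ≈ 0.167 d⁻¹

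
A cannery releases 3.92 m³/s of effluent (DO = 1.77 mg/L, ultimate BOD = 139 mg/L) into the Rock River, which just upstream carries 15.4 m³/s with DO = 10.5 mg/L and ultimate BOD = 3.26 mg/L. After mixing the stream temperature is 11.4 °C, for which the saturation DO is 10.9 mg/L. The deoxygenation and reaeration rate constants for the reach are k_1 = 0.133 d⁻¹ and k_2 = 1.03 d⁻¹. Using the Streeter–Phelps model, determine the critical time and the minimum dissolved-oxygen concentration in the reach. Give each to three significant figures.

t_c ≈ 1.56 d; minimum DO ≈ 7.67 mg/L

Mixed DO = (15.4×10.5 + 3.92×1.77)/(15.4+3.92) = 168.6/19.32 = 8.729 mg/L.
Mixed L₀ = (15.4×3.26 + 3.92×139)/(19.32) = 595.1/19.32 = 30.80 mg/L.
Initial deficit D₀ = C_s − DO₀ = 10.9 − 8.729 = 2.171 mg/L.
t_c = (1/0.8970) ln[(1.03/0.133)(1 − 2.171×0.8970/(0.133×30.80))] = 1.115 × ln(4.062) = 1.563 d.
D_c = (0.133/1.03) × 30.80 × e^(−0.133×1.563) = 0.1291 × 30.80 × 0.8123 = 3.231 mg/L.
Minimum DO = 10.9 − 3.231 = 7.669 mg/L.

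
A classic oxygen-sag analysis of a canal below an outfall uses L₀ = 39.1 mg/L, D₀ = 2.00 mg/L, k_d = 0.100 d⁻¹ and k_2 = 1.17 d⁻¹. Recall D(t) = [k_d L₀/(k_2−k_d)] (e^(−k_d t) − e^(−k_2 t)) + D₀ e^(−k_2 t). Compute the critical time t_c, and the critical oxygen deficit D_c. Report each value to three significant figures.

t_c ≈ 1.56 d; D_c ≈ 2.86 mg/L

With k_2/k_d = 11.70 and 1 − D₀(k_2−k_d)/(k_d L₀) = 0.4527,
t_c = ln(11.70 × 0.4527) / (1.17 − 0.100) = ln(5.296) / 1.070 = 1.667/1.070 = 1.558 d.
L(t_c) = L₀ e^(−k_d t_c) = 39.1 × 0.8557 = 33.46 mg/L, and at the critical point k_2 D_c = k_d L, so D_c = (0.100/1.17) × 33.46 = 2.860 mg/L.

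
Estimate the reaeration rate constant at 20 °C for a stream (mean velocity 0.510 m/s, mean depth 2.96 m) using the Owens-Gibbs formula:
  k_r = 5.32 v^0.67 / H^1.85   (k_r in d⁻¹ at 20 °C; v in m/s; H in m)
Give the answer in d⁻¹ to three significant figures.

k_r = 5.32 × 0.510^0.67 / 2.96^1.85 = 5.32 × 0.6369 / 7.445 = 0.4551 d⁻¹.

k_r ≈ 0.455 d⁻¹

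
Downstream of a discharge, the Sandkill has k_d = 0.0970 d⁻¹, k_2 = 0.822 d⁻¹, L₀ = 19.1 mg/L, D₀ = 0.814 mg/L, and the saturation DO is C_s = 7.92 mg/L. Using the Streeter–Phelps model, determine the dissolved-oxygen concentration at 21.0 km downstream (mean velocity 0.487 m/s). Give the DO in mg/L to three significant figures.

DO ≈ 6.64 mg/L

Travel time t = x/v = 21.0 km / (0.487 m/s) = 21000 m / 0.487 m/s = 43120 s = 0.4991 d.
k_d L₀/(k_2−k_d) = 0.0970×19.1/(0.822−0.0970) = 1.853/0.7250 = 2.555 mg/L.
e^(−k_d t) = e^(−0.0970×0.4991) = 0.9527; e^(−k_2 t) = e^(−0.822×0.4991) = 0.6635.
D = 2.555 × (0.9527 − 0.6635) + 0.814 × 0.6635 = 0.7392 + 0.5401 = 1.279 mg/L.
DO = C_s − D = 7.92 − 1.279 = 6.641 mg/L.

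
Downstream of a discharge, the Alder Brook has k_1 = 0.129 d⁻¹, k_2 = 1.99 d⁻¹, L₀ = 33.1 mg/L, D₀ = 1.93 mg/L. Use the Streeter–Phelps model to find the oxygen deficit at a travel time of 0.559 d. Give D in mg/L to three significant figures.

k_1 L₀/(k_2−k_1) = 0.129×33.1/(1.99−0.129) = 4.270/1.861 = 2.294 mg/L.
e^(−k_1 t) = e^(−0.129×0.5590) = 0.9304; e^(−k_2 t) = e^(−1.99×0.5590) = 0.3288.
D = 2.294 × (0.9304 − 0.3288) + 1.93 × 0.3288 = 1.380 + 0.6345 = 2.015 mg/L.

D ≈ 2.01 mg/L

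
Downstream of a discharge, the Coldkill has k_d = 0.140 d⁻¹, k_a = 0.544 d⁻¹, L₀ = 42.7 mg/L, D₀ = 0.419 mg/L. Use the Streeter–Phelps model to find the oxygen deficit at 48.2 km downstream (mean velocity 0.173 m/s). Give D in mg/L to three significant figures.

D ≈ 6.93 mg/L

Travel time t = x/v = 48.2 km / (0.173 m/s) = 48200 m / 0.173 m/s = 278600 s = 3.225 d.
k_d L₀/(k_a−k_d) = 0.140×42.7/(0.544−0.140) = 5.978/0.4040 = 14.80 mg/L.
e^(−k_d t) = e^(−0.140×3.225) = 0.6367; e^(−k_a t) = e^(−0.544×3.225) = 0.1730.
D = 14.80 × (0.6367 − 0.1730) + 0.419 × 0.1730 = 6.861 + 0.07250 = 6.933 mg/L.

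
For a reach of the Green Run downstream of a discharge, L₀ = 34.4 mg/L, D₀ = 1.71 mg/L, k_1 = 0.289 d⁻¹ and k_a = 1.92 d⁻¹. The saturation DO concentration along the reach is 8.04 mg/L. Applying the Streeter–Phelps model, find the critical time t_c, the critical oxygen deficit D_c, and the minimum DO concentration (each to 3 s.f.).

t_c = [1/(k_a−k_1)] ln[(k_a/k_1)(1 − D₀(k_a−k_1)/(k_1 L₀))]
= [1/(1.92−0.289)] ln[(1.92/0.289)(1 − 1.71×1.631/(0.289×34.4))]
= (1/1.631) ln[6.644 × 0.7195] = 0.6131 × ln(4.780) = 0.6131 × 1.564 = 0.9592 d.
D_c = (k_1/k_a) L₀ e^(−k_1 t_c) = (0.289/1.92) × 34.4 × e^(−0.289×0.9592) = 0.1505 × 34.4 × 0.7579 = 3.924 mg/L.
Minimum DO = C_s − D_c = 8.04 − 3.924 = 4.116 mg/L.

t_c ≈ 0.959 d; D_c ≈ 3.92 mg/L; min DO ≈ 4.12 mg/L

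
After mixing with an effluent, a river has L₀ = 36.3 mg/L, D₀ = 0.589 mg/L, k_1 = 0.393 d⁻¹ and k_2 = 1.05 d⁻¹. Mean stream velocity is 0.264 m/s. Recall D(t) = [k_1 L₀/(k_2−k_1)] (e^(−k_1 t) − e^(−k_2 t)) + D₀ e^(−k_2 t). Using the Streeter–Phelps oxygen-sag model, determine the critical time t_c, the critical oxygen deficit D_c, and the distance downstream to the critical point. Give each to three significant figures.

t_c ≈ 1.45 d; D_c ≈ 7.67 mg/L; x_c ≈ 33.2 km

With k_2/k_1 = 2.672 and 1 − D₀(k_2−k_1)/(k_1 L₀) = 0.9729,
t_c = ln(2.672 × 0.9729) / (1.05 − 0.393) = ln(2.599) / 0.6570 = 0.9552/0.6570 = 1.454 d.
L(t_c) = L₀ e^(−k_1 t_c) = 36.3 × 0.5647 = 20.50 mg/L, and at the critical point k_2 D_c = k_1 L, so D_c = (0.393/1.05) × 20.50 = 7.673 mg/L.
x_c = v t_c = 0.264 m/s × 1.454 d × 86400 s/d = 33160 m ≈ 33.2 km.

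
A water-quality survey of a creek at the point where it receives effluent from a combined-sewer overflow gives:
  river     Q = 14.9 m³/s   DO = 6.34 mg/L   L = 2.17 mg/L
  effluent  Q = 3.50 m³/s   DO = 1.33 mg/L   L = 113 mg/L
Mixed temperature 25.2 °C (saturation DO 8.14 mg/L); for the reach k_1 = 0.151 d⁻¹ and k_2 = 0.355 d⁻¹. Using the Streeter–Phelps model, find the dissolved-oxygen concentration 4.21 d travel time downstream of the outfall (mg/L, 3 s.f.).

DO ≈ 2.27 mg/L

Mixed DO = (14.9×6.34 + 3.50×1.33)/(14.9+3.50) = 99.12/18.40 = 5.387 mg/L.
Mixed L₀ = (14.9×2.17 + 3.50×113)/(18.40) = 427.8/18.40 = 23.25 mg/L.
Initial deficit D₀ = C_s − DO₀ = 8.14 − 5.387 = 2.753 mg/L.
D(4.21) = [0.151×23.25/(0.355−0.151)](e^(−0.151×4.21) − e^(−0.355×4.21)) + 2.753 e^(−0.355×4.21)
= 17.21 × (0.5296 − 0.2243) + 2.753 × 0.2243 = 5.871 mg/L.
DO = 8.14 − 5.871 = 2.269 mg/L.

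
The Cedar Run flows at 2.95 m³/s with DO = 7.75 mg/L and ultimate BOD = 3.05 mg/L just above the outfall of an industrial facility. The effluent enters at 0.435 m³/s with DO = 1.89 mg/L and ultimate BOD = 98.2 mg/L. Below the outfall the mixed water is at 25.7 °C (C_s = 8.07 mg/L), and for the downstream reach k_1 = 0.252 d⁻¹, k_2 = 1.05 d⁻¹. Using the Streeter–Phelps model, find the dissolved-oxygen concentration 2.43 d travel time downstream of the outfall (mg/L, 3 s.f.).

DO ≈ 5.75 mg/L

Mixed DO = (2.95×7.75 + 0.435×1.89)/(2.95+0.435) = 23.68/3.385 = 6.997 mg/L.
Mixed L₀ = (2.95×3.05 + 0.435×98.2)/(3.385) = 51.71/3.385 = 15.28 mg/L.
Initial deficit D₀ = C_s − DO₀ = 8.07 − 6.997 = 1.073 mg/L.
D(2.43) = [0.252×15.28/(1.05−0.252)](e^(−0.252×2.43) − e^(−1.05×2.43)) + 1.073 e^(−1.05×2.43)
= 4.824 × (0.5421 − 0.07796) + 1.073 × 0.07796 = 2.323 mg/L.
DO = 8.07 − 2.323 = 5.747 mg/L.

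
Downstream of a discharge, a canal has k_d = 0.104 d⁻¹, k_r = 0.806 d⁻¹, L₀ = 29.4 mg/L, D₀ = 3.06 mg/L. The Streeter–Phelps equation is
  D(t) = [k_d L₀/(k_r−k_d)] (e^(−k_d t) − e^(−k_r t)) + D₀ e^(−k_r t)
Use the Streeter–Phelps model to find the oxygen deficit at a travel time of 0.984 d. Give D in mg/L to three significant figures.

k_d L₀/(k_r−k_d) = 0.104×29.4/(0.806−0.104) = 3.058/0.7020 = 4.356 mg/L.
e^(−k_d t) = e^(−0.104×0.9840) = 0.9027; e^(−k_r t) = e^(−0.806×0.9840) = 0.4524.
D = 4.356 × (0.9027 − 0.4524) + 3.06 × 0.4524 = 1.961 + 1.384 = 3.346 mg/L.

D ≈ 3.35 mg/L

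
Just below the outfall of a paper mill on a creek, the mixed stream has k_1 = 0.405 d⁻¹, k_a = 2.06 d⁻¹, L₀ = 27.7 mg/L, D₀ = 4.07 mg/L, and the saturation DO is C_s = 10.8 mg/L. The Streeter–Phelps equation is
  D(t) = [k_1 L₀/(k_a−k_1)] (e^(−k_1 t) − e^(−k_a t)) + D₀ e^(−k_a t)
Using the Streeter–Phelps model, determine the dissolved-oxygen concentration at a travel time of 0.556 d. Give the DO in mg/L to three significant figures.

k_1 L₀/(k_a−k_1) = 0.405×27.7/(2.06−0.405) = 11.22/1.655 = 6.779 mg/L.
e^(−k_1 t) = e^(−0.405×0.5560) = 0.7984; e^(−k_a t) = e^(−2.06×0.5560) = 0.3181.
D = 6.779 × (0.7984 − 0.3181) + 4.07 × 0.3181 = 3.255 + 1.295 = 4.550 mg/L.
DO = C_s − D = 10.8 − 4.550 = 6.250 mg/L.

DO ≈ 6.25 mg/L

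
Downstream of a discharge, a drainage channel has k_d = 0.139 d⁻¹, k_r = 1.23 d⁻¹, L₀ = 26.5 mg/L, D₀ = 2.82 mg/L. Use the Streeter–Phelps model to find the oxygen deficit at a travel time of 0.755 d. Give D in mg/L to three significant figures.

k_d L₀/(k_r−k_d) = 0.139×26.5/(1.23−0.139) = 3.684/1.091 = 3.376 mg/L.
e^(−k_d t) = e^(−0.139×0.7550) = 0.9004; e^(−k_r t) = e^(−1.23×0.7550) = 0.3951.
D = 3.376 × (0.9004 − 0.3951) + 2.82 × 0.3951 = 1.706 + 1.114 = 2.820 mg/L.

D ≈ 2.82 mg/L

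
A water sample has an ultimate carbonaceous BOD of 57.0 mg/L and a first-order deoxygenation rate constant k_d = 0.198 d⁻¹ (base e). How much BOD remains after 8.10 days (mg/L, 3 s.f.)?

L_t = L₀ e^(−k_d t) = 57.0 × e^(−0.198×8.10) = 57.0 × 0.2011 = 11.46 mg/L.

L ≈ 11.5 mg/L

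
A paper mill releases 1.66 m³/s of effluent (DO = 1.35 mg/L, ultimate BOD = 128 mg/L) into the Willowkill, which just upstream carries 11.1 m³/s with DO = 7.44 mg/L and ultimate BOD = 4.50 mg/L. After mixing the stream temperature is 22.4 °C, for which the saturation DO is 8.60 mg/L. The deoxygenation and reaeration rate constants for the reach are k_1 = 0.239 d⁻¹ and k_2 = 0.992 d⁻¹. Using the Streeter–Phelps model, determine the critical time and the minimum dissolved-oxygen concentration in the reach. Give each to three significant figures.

Mixed DO = (11.1×7.44 + 1.66×1.35)/(11.1+1.66) = 84.83/12.76 = 6.648 mg/L.
Mixed L₀ = (11.1×4.50 + 1.66×128)/(12.76) = 262.4/12.76 = 20.57 mg/L.
Initial deficit D₀ = C_s − DO₀ = 8.60 − 6.648 = 1.952 mg/L.
t_c = (1/0.7530) ln[(0.992/0.239)(1 − 1.952×0.7530/(0.239×20.57))] = 1.328 × ln(2.909) = 1.418 d.
D_c = (0.239/0.992) × 20.57 × e^(−0.239×1.418) = 0.2409 × 20.57 × 0.7125 = 3.531 mg/L.
Minimum DO = 8.60 − 3.531 = 5.069 mg/L.

t_c ≈ 1.42 d; minimum DO ≈ 5.07 mg/L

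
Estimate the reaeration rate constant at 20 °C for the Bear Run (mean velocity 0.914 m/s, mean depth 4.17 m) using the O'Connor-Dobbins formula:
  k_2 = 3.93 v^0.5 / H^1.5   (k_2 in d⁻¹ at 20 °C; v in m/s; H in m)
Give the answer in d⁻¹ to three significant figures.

k_2 = 3.93 × 0.914^0.5 / 4.17^1.5 = 3.93 × 0.9560 / 8.515 = 0.4412 d⁻¹.

k_2 ≈ 0.441 d⁻¹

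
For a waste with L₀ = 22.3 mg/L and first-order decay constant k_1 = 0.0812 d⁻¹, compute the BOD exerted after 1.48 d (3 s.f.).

y_t = L₀(1 − e^(−k_1 t)) = 22.3 × (1 − e^(−0.0812×1.48))
= 22.3 × (1 − 0.8868) = 22.3 × 0.1132 = 2.525 mg/L.

y ≈ 2.53 mg/L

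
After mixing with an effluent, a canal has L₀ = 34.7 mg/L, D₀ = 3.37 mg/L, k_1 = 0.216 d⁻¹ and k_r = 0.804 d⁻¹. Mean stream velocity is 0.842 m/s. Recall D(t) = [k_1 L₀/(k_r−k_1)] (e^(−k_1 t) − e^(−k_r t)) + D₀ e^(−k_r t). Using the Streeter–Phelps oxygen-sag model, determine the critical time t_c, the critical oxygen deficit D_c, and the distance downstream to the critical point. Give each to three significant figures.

t_c = [1/(k_r−k_1)] ln[(k_r/k_1)(1 − D₀(k_r−k_1)/(k_1 L₀))]
= [1/(0.804−0.216)] ln[(0.804/0.216)(1 − 3.37×0.5880/(0.216×34.7))]
= (1/0.5880) ln[3.722 × 0.7356] = 1.701 × ln(2.738) = 1.701 × 1.007 = 1.713 d.
L(t_c) = L₀ e^(−k_1 t_c) = 34.7 × 0.6907 = 23.97 mg/L, and at the critical point k_r D_c = k_1 L, so D_c = (0.216/0.804) × 23.97 = 6.439 mg/L.
x_c = v t_c = 0.842 m/s × 1.713 d × 86400 s/d = 124600 m ≈ 125 km.

t_c ≈ 1.71 d; D_c ≈ 6.44 mg/L; x_c ≈ 125 km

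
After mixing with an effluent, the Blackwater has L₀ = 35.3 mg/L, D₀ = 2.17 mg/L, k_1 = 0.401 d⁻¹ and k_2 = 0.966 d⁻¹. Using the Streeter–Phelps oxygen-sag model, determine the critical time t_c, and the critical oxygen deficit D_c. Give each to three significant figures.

t_c ≈ 1.40 d; D_c ≈ 8.37 mg/L

At the critical point dD/dt = 0, so k_1 L₀ e^(−k_1 t) = k_2 D. Substituting D(t) from the Streeter–Phelps equation and solving for t gives
t_c = ln[(k_2/k_1)(1 − D₀(k_2−k_1)/(k_1 L₀))] / (k_2−k_1).
Here k_2−k_1 = 0.5650 d⁻¹ and 1 − D₀(k_2−k_1)/(k_1 L₀) = 1 − 2.17×0.5650/(0.401×35.3) = 0.9134, so
t_c = ln(2.409 × 0.9134) / 0.5650 = 0.7886 / 0.5650 = 1.396 d.
L(t_c) = L₀ e^(−k_1 t_c) = 35.3 × 0.5714 = 20.17 mg/L, and at the critical point k_2 D_c = k_1 L, so D_c = (0.401/0.966) × 20.17 = 8.373 mg/L.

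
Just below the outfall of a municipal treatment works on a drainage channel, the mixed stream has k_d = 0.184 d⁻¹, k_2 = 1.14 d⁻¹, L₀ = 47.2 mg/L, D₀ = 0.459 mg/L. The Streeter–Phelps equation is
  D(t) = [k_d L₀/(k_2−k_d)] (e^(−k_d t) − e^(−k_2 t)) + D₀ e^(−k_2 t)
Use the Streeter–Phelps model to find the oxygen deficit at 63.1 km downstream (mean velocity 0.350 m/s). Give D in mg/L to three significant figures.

Travel time t = x/v = 63.1 km / (0.350 m/s) = 63100 m / 0.350 m/s = 180300 s = 2.087 d.
k_d L₀/(k_2−k_d) = 0.184×47.2/(1.14−0.184) = 8.685/0.9560 = 9.085 mg/L.
e^(−k_d t) = e^(−0.184×2.087) = 0.6812; e^(−k_2 t) = e^(−1.14×2.087) = 0.09266.
D = 9.085 × (0.6812 − 0.09266) + 0.459 × 0.09266 = 5.346 + 0.04253 = 5.389 mg/L.

D ≈ 5.39 mg/L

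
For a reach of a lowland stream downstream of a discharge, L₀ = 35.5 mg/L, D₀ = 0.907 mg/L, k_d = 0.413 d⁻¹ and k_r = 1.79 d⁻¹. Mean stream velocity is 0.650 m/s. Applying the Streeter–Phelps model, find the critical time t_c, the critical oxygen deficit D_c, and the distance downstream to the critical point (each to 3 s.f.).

At the critical point dD/dt = 0, so k_d L₀ e^(−k_d t) = k_r D. Substituting D(t) from the Streeter–Phelps equation and solving for t gives
t_c = ln[(k_r/k_d)(1 − D₀(k_r−k_d)/(k_d L₀))] / (k_r−k_d).
Here k_r−k_d = 1.377 d⁻¹ and 1 − D₀(k_r−k_d)/(k_d L₀) = 1 − 0.907×1.377/(0.413×35.5) = 0.9148, so
t_c = ln(4.334 × 0.9148) / 1.377 = 1.377 / 1.377 = 1.000 d.
L(t_c) = L₀ e^(−k_d t_c) = 35.5 × 0.6616 = 23.49 mg/L, and at the critical point k_r D_c = k_d L, so D_c = (0.413/1.79) × 23.49 = 5.419 mg/L.
x_c = v t_c = 0.650 m/s × 1.000 d × 86400 s/d = 56180 m ≈ 56.2 km.

t_c ≈ 1.00 d; D_c ≈ 5.42 mg/L; x_c ≈ 56.2 km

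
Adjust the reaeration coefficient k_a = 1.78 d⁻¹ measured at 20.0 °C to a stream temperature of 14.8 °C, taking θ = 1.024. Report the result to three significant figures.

k_a ≈ 1.57 d⁻¹

k_a(T₂) = k_a(T₁) · θ^(T₂−T₁) = 1.78 × 1.024^(14.8−20.0)
= 1.78 × 1.024^-5.20 = 1.78 × 0.8840 = 1.573 d⁻¹.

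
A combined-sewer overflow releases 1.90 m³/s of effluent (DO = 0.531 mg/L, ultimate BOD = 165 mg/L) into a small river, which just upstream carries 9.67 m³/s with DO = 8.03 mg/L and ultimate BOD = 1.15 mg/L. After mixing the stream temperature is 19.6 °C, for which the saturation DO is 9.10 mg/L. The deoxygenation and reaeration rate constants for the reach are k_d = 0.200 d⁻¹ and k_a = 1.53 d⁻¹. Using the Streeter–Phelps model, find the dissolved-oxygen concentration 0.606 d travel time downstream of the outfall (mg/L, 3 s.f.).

DO ≈ 6.12 mg/L

Mixed DO = (9.67×8.03 + 1.90×0.531)/(9.67+1.90) = 78.66/11.57 = 6.799 mg/L.
Mixed L₀ = (9.67×1.15 + 1.90×165)/(11.57) = 324.6/11.57 = 28.06 mg/L.
Initial deficit D₀ = C_s − DO₀ = 9.10 − 6.799 = 2.301 mg/L.
D(0.606) = [0.200×28.06/(1.53−0.200)](e^(−0.200×0.606) − e^(−1.53×0.606)) + 2.301 e^(−1.53×0.606)
= 4.219 × (0.8859 − 0.3957) + 2.301 × 0.3957 = 2.979 mg/L.
DO = 9.10 − 2.979 = 6.121 mg/L.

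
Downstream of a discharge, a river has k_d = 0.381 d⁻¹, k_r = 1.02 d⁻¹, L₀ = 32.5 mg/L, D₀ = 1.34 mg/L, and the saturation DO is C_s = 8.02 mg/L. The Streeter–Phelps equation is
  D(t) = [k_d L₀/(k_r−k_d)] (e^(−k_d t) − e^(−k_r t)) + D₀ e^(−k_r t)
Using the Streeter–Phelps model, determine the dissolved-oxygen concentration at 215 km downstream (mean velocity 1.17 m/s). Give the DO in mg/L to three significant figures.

DO ≈ 1.46 mg/L

Travel time t = x/v = 215 km / (1.17 m/s) = 215000 m / 1.17 m/s = 183800 s = 2.127 d.
k_d L₀/(k_r−k_d) = 0.381×32.5/(1.02−0.381) = 12.38/0.6390 = 19.38 mg/L.
e^(−k_d t) = e^(−0.381×2.127) = 0.4447; e^(−k_r t) = e^(−1.02×2.127) = 0.1142.
D = 19.38 × (0.4447 − 0.1142) + 1.34 × 0.1142 = 6.404 + 0.1531 = 6.557 mg/L.
DO = C_s − D = 8.02 − 6.557 = 1.463 mg/L.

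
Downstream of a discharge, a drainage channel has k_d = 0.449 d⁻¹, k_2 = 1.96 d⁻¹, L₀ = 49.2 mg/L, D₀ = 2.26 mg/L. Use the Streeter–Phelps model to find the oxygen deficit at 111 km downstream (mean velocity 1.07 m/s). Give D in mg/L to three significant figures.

Travel time t = x/v = 111 km / (1.07 m/s) = 111000 m / 1.07 m/s = 103700 s = 1.201 d.
k_d L₀/(k_2−k_d) = 0.449×49.2/(1.96−0.449) = 22.09/1.511 = 14.62 mg/L.
e^(−k_d t) = e^(−0.449×1.201) = 0.5833; e^(−k_2 t) = e^(−1.96×1.201) = 0.09505.
D = 14.62 × (0.5833 − 0.09505) + 2.26 × 0.09505 = 7.138 + 0.2148 = 7.353 mg/L.

D ≈ 7.35 mg/L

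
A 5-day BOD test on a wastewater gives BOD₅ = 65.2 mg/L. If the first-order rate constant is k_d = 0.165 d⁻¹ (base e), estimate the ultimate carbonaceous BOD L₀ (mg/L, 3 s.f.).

BOD₅ = L₀(1 − e^(−5k_d)) ⇒ L₀ = BOD₅ / (1 − e^(−5×0.165))
= 65.2 / (1 − 0.4382) = 65.2 / 0.5618 = 116.1 mg/L.

L₀ ≈ 116 mg/L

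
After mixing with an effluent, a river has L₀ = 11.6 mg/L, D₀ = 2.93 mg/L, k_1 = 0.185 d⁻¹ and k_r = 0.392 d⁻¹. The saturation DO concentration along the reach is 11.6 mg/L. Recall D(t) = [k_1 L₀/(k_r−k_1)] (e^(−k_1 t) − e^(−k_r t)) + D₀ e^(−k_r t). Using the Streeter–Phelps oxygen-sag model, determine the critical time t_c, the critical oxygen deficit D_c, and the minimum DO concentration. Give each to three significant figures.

At the critical point dD/dt = 0, so k_1 L₀ e^(−k_1 t) = k_r D. Substituting D(t) from the Streeter–Phelps equation and solving for t gives
t_c = ln[(k_r/k_1)(1 − D₀(k_r−k_1)/(k_1 L₀))] / (k_r−k_1).
Here k_r−k_1 = 0.2070 d⁻¹ and 1 − D₀(k_r−k_1)/(k_1 L₀) = 1 − 2.93×0.2070/(0.185×11.6) = 0.7174, so
t_c = ln(2.119 × 0.7174) / 0.2070 = 0.4188 / 0.2070 = 2.023 d.
L(t_c) = L₀ e^(−k_1 t_c) = 11.6 × 0.6878 = 7.979 mg/L, and at the critical point k_r D_c = k_1 L, so D_c = (0.185/0.392) × 7.979 = 3.765 mg/L.
Minimum DO = C_s − D_c = 11.6 − 3.765 = 7.835 mg/L.

t_c ≈ 2.02 d; D_c ≈ 3.77 mg/L; min DO ≈ 7.83 mg/L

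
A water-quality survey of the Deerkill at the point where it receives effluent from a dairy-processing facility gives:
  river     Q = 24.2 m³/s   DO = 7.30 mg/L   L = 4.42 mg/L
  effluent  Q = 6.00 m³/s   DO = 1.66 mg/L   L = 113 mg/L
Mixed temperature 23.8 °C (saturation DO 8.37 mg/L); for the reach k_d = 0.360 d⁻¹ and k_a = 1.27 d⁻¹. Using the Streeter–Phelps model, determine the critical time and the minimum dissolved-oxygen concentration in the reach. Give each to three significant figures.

Mixed DO = (24.2×7.30 + 6.00×1.66)/(24.2+6.00) = 186.6/30.20 = 6.179 mg/L.
Mixed L₀ = (24.2×4.42 + 6.00×113)/(30.20) = 785.0/30.20 = 25.99 mg/L.
Initial deficit D₀ = C_s − DO₀ = 8.37 − 6.179 = 2.191 mg/L.
t_c = (1/0.9100) ln[(1.27/0.360)(1 − 2.191×0.9100/(0.360×25.99))] = 1.099 × ln(2.776) = 1.122 d.
D_c = (0.360/1.27) × 25.99 × e^(−0.360×1.122) = 0.2835 × 25.99 × 0.6677 = 4.919 mg/L.
Minimum DO = 8.37 − 4.919 = 3.451 mg/L.

t_c ≈ 1.12 d; minimum DO ≈ 3.45 mg/L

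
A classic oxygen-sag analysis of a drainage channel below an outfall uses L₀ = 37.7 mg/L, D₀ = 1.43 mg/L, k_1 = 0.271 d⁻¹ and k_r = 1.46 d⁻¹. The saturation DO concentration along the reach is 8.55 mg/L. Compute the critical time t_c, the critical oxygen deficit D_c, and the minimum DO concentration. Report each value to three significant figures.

With k_r/k_1 = 5.387 and 1 − D₀(k_r−k_1)/(k_1 L₀) = 0.8336,
t_c = ln(5.387 × 0.8336) / (1.46 − 0.271) = ln(4.491) / 1.189 = 1.502/1.189 = 1.263 d.
L(t_c) = L₀ e^(−k_1 t_c) = 37.7 × 0.7101 = 26.77 mg/L, and at the critical point k_r D_c = k_1 L, so D_c = (0.271/1.46) × 26.77 = 4.969 mg/L.
Minimum DO = C_s − D_c = 8.55 − 4.969 = 3.581 mg/L.

t_c ≈ 1.26 d; D_c ≈ 4.97 mg/L; min DO ≈ 3.58 mg/L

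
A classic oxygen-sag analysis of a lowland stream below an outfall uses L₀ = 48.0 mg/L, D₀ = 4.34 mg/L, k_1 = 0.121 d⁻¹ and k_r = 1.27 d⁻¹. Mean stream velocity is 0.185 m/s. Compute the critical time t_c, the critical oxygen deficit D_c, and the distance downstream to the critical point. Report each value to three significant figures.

At the critical point dD/dt = 0, so k_1 L₀ e^(−k_1 t) = k_r D. Substituting D(t) from the Streeter–Phelps equation and solving for t gives
t_c = ln[(k_r/k_1)(1 − D₀(k_r−k_1)/(k_1 L₀))] / (k_r−k_1).
Here k_r−k_1 = 1.149 d⁻¹ and 1 − D₀(k_r−k_1)/(k_1 L₀) = 1 − 4.34×1.149/(0.121×48.0) = 0.1414, so
t_c = ln(10.50 × 0.1414) / 1.149 = 0.3949 / 1.149 = 0.3437 d.
L(t_c) = L₀ e^(−k_1 t_c) = 48.0 × 0.9593 = 46.04 mg/L, and at the critical point k_r D_c = k_1 L, so D_c = (0.121/1.27) × 46.04 = 4.387 mg/L.
x_c = v t_c = 0.185 m/s × 0.3437 d × 86400 s/d = 5494 m ≈ 5.49 km.

t_c ≈ 0.344 d; D_c ≈ 4.39 mg/L; x_c ≈ 5.49 km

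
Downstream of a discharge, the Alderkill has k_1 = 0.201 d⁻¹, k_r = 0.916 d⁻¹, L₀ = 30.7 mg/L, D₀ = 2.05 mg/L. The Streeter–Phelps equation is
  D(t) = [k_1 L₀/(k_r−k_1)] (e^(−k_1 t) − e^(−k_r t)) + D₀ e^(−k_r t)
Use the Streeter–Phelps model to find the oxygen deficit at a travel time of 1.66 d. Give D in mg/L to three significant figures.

D ≈ 4.74 mg/L

k_1 L₀/(k_r−k_1) = 0.201×30.7/(0.916−0.201) = 6.171/0.7150 = 8.630 mg/L.
e^(−k_1 t) = e^(−0.201×1.660) = 0.7163; e^(−k_r t) = e^(−0.916×1.660) = 0.2186.
D = 8.630 × (0.7163 − 0.2186) + 2.05 × 0.2186 = 4.295 + 0.4481 = 4.744 mg/L.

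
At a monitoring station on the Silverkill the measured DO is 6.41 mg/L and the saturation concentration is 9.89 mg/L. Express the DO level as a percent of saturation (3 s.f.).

% saturation = C/C_s × 100 = 6.41/9.89 × 100 = 64.8 %.

64.8 % saturation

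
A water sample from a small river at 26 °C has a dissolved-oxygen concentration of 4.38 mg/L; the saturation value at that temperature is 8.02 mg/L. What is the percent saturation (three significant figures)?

% saturation = C/C_s × 100 = 4.38/8.02 × 100 = 54.6 %.

54.6 % saturation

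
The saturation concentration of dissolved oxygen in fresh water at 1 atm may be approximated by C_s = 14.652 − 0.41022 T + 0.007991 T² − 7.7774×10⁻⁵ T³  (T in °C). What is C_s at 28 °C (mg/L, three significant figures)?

C_s ≈ 7.72 mg/L

C_s = 14.652 − 0.41022×28 + 0.007991×28² − 7.7774×10⁻⁵×28³ = 7.723 mg/L.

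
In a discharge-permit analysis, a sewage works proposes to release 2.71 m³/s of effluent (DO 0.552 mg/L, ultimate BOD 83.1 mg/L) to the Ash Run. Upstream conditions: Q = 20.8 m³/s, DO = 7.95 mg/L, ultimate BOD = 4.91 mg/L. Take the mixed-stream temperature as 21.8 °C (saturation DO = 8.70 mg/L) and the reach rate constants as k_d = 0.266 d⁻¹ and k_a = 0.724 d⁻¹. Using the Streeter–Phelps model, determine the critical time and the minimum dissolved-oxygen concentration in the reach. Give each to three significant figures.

Mixed DO = (20.8×7.95 + 2.71×0.552)/(20.8+2.71) = 166.9/23.51 = 7.097 mg/L.
Mixed L₀ = (20.8×4.91 + 2.71×83.1)/(23.51) = 327.3/23.51 = 13.92 mg/L.
Initial deficit D₀ = C_s − DO₀ = 8.70 − 7.097 = 1.603 mg/L.
t_c = (1/0.4580) ln[(0.724/0.266)(1 − 1.603×0.4580/(0.266×13.92))] = 2.183 × ln(2.182) = 1.704 d.
D_c = (0.266/0.724) × 13.92 × e^(−0.266×1.704) = 0.3674 × 13.92 × 0.6356 = 3.251 mg/L.
Minimum DO = 8.70 − 3.251 = 5.449 mg/L.

t_c ≈ 1.70 d; minimum DO ≈ 5.45 mg/L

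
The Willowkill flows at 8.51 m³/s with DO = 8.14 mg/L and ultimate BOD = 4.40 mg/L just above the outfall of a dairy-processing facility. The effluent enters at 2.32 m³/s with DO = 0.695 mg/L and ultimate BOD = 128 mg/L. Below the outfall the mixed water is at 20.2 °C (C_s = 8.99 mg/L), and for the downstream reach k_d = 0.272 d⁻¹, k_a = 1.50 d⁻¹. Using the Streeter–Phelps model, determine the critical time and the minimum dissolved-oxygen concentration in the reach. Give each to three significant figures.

Mixed DO = (8.51×8.14 + 2.32×0.695)/(8.51+2.32) = 70.88/10.83 = 6.545 mg/L.
Mixed L₀ = (8.51×4.40 + 2.32×128)/(10.83) = 334.4/10.83 = 30.88 mg/L.
Initial deficit D₀ = C_s − DO₀ = 8.99 − 6.545 = 2.445 mg/L.
t_c = (1/1.228) ln[(1.50/0.272)(1 − 2.445×1.228/(0.272×30.88))] = 0.8143 × ln(3.543) = 1.030 d.
D_c = (0.272/1.50) × 30.88 × e^(−0.272×1.030) = 0.1813 × 30.88 × 0.7556 = 4.231 mg/L.
Minimum DO = 8.99 − 4.231 = 4.759 mg/L.

t_c ≈ 1.03 d; minimum DO ≈ 4.76 mg/L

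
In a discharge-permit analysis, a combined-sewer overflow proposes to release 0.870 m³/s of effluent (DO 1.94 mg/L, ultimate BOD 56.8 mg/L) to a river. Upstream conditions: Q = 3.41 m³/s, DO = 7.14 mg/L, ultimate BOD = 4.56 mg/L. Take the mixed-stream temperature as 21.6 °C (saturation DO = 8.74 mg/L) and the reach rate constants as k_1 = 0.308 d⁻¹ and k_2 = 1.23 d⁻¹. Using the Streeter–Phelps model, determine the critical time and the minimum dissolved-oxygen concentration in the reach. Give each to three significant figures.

t_c ≈ 0.697 d; minimum DO ≈ 5.67 mg/L

Mixed DO = (3.41×7.14 + 0.870×1.94)/(3.41+0.870) = 26.04/4.280 = 6.083 mg/L.
Mixed L₀ = (3.41×4.56 + 0.870×56.8)/(4.280) = 64.97/4.280 = 15.18 mg/L.
Initial deficit D₀ = C_s − DO₀ = 8.74 − 6.083 = 2.657 mg/L.
t_c = (1/0.9220) ln[(1.23/0.308)(1 − 2.657×0.9220/(0.308×15.18))] = 1.085 × ln(1.901) = 0.6967 d.
D_c = (0.308/1.23) × 15.18 × e^(−0.308×0.6967) = 0.2504 × 15.18 × 0.8069 = 3.067 mg/L.
Minimum DO = 8.74 − 3.067 = 5.673 mg/L.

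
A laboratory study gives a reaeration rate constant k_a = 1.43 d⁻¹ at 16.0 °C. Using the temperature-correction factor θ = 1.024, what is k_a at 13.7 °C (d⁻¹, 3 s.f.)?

k_a ≈ 1.35 d⁻¹

k_a(T₂) = k_a(T₁) · θ^(T₂−T₁) = 1.43 × 1.024^(13.7−16.0)
= 1.43 × 1.024^-2.30 = 1.43 × 0.9469 = 1.354 d⁻¹.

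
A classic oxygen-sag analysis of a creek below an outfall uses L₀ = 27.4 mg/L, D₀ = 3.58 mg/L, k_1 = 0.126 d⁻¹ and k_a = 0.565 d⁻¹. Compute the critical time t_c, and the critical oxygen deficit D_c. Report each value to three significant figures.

At the critical point dD/dt = 0, so k_1 L₀ e^(−k_1 t) = k_a D. Substituting D(t) from the Streeter–Phelps equation and solving for t gives
t_c = ln[(k_a/k_1)(1 − D₀(k_a−k_1)/(k_1 L₀))] / (k_a−k_1).
Here k_a−k_1 = 0.4390 d⁻¹ and 1 − D₀(k_a−k_1)/(k_1 L₀) = 1 − 3.58×0.4390/(0.126×27.4) = 0.5448, so
t_c = ln(4.484 × 0.5448) / 0.4390 = 0.8932 / 0.4390 = 2.035 d.
D_c = (k_1/k_a) L₀ e^(−k_1 t_c) = (0.126/0.565) × 27.4 × e^(−0.126×2.035) = 0.2230 × 27.4 × 0.7739 = 4.729 mg/L.

t_c ≈ 2.03 d; D_c ≈ 4.73 mg/L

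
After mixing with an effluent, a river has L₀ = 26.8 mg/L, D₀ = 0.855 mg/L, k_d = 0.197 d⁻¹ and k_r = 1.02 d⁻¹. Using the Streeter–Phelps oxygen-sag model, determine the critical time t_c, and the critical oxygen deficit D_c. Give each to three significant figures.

t_c ≈ 1.82 d; D_c ≈ 3.61 mg/L

At the critical point dD/dt = 0, so k_d L₀ e^(−k_d t) = k_r D. Substituting D(t) from the Streeter–Phelps equation and solving for t gives
t_c = ln[(k_r/k_d)(1 − D₀(k_r−k_d)/(k_d L₀))] / (k_r−k_d).
Here k_r−k_d = 0.8230 d⁻¹ and 1 − D₀(k_r−k_d)/(k_d L₀) = 1 − 0.855×0.8230/(0.197×26.8) = 0.8667, so
t_c = ln(5.178 × 0.8667) / 0.8230 = 1.501 / 0.8230 = 1.824 d.
D_c = (k_d/k_r) L₀ e^(−k_d t_c) = (0.197/1.02) × 26.8 × e^(−0.197×1.824) = 0.1931 × 26.8 × 0.6981 = 3.614 mg/L.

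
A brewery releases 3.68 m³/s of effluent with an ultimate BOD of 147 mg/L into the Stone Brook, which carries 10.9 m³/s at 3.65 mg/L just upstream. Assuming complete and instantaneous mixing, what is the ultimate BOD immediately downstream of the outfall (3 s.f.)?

39.8 mg/L

Flow-weighted mixing: C = (Q_r C_r + Q_w C_w)/(Q_r + Q_w)
= (10.9×3.65 + 3.68×147)/(10.9 + 3.68) = 580.7/14.58 = 39.83 mg/L.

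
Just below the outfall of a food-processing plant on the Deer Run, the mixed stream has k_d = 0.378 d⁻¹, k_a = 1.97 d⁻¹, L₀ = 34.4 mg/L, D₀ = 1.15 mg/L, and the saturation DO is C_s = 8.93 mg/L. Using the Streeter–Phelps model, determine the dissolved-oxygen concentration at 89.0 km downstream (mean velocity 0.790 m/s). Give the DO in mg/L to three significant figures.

Travel time t = x/v = 89.0 km / (0.790 m/s) = 89000 m / 0.790 m/s = 112700 s = 1.304 d.
k_d L₀/(k_a−k_d) = 0.378×34.4/(1.97−0.378) = 13.00/1.592 = 8.168 mg/L.
e^(−k_d t) = e^(−0.378×1.304) = 0.6109; e^(−k_a t) = e^(−1.97×1.304) = 0.07663.
D = 8.168 × (0.6109 − 0.07663) + 1.15 × 0.07663 = 4.364 + 0.08813 = 4.452 mg/L.
DO = C_s − D = 8.93 − 4.452 = 4.478 mg/L.

DO ≈ 4.48 mg/L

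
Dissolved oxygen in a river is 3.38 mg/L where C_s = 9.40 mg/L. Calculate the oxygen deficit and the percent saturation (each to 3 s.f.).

D = C_s − C = 9.40 − 3.38 = 6.02 mg/L.
% saturation = 3.38/9.40 × 100 = 36.0 %.

D ≈ 6.02 mg/L; 36.0 % saturation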